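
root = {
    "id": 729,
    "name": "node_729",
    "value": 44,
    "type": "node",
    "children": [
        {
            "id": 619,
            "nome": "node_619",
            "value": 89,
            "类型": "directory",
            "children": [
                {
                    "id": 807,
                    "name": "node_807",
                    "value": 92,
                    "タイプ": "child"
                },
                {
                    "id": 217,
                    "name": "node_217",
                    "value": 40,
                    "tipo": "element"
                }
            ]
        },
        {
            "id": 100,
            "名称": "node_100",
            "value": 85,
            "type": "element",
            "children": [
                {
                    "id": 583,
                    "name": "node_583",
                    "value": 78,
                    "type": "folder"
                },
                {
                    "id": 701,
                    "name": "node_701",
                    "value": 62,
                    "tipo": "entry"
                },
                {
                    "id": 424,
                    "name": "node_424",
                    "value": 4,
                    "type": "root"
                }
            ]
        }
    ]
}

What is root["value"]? 44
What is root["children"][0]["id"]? 619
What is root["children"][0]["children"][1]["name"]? "node_217"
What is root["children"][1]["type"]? "element"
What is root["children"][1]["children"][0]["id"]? 583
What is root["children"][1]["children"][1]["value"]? 62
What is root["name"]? "node_729"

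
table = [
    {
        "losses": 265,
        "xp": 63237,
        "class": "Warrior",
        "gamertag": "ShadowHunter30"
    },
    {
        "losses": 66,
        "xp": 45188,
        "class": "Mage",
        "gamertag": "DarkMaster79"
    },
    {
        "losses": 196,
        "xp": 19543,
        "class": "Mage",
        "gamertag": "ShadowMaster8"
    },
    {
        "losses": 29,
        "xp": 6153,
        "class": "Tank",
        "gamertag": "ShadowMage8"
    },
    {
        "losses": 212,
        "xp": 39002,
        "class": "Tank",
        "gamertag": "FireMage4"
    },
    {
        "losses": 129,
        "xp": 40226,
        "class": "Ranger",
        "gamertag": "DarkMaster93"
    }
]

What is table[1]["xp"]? 45188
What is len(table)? 6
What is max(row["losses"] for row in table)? 265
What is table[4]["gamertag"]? "FireMage4"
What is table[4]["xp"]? 39002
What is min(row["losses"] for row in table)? 29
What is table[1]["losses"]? 66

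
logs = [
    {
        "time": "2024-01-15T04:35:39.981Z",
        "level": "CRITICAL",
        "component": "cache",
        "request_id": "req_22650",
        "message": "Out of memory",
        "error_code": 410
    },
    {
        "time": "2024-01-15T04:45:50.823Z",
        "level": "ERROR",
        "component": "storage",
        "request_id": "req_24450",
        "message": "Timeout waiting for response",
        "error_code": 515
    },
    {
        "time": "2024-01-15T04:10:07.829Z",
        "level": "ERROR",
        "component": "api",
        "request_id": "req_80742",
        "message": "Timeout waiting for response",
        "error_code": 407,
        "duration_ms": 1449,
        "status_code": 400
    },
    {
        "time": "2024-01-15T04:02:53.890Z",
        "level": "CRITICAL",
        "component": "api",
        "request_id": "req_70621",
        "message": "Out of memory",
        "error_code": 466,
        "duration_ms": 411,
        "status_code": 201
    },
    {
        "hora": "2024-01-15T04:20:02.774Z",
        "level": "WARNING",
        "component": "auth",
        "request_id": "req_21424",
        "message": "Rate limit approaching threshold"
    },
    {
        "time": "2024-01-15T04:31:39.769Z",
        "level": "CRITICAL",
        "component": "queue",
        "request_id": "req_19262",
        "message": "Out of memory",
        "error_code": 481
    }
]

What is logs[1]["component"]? "storage"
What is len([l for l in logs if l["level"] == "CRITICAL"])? 3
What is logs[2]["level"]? "ERROR"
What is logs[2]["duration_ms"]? 1449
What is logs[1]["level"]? "ERROR"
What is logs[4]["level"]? "WARNING"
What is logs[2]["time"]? "2024-01-15T04:10:07.829Z"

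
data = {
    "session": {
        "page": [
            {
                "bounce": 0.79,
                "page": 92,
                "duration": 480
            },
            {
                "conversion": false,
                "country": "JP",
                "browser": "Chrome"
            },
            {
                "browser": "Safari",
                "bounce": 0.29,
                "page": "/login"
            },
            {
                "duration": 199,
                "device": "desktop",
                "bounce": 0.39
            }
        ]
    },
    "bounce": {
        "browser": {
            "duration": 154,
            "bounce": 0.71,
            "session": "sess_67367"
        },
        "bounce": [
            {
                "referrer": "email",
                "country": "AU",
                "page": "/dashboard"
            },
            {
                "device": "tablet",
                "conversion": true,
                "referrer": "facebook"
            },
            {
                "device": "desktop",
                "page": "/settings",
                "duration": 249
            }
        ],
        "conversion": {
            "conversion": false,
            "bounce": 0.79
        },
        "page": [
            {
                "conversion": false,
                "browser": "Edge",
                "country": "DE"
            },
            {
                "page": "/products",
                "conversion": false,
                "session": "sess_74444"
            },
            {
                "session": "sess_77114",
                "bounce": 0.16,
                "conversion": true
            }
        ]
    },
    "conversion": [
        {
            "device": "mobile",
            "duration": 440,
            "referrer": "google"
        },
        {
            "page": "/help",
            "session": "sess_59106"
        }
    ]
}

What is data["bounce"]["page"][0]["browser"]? "Edge"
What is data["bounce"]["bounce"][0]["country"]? "AU"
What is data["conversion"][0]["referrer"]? "google"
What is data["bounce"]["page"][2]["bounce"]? 0.16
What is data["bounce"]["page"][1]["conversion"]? False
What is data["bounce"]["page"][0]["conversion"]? False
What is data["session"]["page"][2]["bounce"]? 0.29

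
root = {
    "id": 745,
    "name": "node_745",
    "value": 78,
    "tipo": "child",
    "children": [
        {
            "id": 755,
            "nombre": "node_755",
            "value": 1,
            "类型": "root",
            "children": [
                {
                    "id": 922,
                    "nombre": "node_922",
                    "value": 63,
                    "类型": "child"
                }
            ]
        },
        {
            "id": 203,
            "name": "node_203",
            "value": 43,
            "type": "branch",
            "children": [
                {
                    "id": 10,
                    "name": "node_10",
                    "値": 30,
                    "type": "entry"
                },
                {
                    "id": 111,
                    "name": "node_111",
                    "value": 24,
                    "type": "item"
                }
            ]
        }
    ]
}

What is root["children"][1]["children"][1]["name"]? "node_111"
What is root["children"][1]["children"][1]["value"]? 24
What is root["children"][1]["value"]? 43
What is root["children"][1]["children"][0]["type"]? "entry"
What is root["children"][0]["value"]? 1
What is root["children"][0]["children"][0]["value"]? 63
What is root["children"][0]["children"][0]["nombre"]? "node_922"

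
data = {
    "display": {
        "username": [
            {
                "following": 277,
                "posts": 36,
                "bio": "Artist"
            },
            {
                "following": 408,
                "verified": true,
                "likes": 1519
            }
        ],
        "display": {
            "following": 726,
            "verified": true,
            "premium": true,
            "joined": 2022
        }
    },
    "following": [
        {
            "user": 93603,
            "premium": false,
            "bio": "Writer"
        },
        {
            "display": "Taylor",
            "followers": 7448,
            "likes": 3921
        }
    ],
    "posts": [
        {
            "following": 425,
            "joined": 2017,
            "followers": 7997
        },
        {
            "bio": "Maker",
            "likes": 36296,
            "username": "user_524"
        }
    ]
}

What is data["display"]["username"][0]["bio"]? "Artist"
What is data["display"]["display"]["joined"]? 2022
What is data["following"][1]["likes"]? 3921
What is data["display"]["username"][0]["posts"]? 36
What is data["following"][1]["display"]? "Taylor"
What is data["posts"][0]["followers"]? 7997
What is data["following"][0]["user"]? 93603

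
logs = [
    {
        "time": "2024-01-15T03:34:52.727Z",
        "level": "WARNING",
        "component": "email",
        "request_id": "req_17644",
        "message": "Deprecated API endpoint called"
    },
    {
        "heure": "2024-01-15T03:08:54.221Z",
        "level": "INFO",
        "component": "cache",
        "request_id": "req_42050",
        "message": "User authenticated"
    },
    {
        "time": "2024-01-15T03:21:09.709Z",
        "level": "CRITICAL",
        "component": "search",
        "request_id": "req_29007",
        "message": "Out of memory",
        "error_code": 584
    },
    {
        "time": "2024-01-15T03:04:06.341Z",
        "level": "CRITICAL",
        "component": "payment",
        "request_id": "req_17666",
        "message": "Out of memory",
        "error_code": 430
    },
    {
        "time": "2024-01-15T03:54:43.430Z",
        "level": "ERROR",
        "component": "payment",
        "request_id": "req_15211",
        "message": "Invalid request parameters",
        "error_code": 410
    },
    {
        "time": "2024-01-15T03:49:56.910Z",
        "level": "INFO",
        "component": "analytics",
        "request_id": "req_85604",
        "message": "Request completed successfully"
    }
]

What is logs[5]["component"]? "analytics"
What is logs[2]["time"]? "2024-01-15T03:21:09.709Z"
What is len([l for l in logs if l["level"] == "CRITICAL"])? 2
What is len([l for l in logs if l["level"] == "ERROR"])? 1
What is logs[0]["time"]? "2024-01-15T03:34:52.727Z"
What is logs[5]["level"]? "INFO"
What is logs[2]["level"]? "CRITICAL"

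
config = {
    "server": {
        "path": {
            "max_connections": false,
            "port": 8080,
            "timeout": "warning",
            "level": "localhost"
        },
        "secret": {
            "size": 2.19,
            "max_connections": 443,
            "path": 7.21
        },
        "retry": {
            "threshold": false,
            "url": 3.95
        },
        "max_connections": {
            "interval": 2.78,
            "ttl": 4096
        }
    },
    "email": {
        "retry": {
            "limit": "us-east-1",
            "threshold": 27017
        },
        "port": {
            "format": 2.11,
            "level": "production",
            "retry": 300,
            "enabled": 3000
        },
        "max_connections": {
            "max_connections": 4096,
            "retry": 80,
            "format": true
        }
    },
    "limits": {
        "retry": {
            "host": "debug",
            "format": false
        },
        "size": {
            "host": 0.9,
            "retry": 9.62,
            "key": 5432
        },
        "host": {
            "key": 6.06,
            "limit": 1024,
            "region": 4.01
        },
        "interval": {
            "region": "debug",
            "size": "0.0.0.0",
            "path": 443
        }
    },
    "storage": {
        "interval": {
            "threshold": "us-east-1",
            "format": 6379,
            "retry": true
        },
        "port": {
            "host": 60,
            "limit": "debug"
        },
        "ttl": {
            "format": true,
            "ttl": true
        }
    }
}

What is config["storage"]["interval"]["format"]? 6379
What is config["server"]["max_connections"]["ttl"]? 4096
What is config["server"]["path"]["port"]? 8080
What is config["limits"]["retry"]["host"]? "debug"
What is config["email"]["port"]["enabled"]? 3000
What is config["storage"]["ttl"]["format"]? True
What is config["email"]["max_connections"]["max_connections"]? 4096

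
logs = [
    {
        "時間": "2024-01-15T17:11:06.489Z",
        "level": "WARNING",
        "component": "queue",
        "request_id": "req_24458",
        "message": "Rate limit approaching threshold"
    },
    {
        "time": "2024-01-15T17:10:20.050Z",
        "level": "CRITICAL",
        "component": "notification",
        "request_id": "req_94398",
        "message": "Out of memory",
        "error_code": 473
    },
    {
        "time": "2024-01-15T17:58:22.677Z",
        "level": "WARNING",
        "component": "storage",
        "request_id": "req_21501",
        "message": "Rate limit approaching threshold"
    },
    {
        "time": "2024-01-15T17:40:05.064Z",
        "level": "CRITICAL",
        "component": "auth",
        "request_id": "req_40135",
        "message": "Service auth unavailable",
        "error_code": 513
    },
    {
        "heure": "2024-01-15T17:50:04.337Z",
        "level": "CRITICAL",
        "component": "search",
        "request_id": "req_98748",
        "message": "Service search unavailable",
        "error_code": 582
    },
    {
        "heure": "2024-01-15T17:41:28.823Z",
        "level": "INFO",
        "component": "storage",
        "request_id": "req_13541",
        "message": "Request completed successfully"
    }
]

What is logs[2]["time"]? "2024-01-15T17:58:22.677Z"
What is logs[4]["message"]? "Service search unavailable"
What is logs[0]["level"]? "WARNING"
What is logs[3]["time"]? "2024-01-15T17:40:05.064Z"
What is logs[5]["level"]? "INFO"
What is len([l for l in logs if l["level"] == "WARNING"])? 2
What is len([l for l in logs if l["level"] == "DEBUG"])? 0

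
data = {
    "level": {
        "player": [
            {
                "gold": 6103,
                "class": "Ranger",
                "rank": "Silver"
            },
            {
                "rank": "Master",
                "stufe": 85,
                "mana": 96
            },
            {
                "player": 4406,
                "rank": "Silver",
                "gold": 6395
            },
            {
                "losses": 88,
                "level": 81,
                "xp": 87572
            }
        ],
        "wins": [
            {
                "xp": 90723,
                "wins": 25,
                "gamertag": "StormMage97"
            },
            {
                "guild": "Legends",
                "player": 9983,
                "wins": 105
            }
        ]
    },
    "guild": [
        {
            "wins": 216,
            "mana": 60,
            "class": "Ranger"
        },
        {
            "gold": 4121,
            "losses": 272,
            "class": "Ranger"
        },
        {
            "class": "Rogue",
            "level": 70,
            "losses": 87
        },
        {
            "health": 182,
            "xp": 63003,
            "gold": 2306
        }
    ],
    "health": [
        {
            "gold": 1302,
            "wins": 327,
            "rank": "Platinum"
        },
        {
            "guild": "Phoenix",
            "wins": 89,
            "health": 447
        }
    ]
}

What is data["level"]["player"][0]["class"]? "Ranger"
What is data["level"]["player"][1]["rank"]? "Master"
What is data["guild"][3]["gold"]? 2306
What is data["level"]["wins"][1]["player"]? 9983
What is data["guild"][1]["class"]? "Ranger"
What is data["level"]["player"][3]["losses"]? 88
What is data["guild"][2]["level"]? 70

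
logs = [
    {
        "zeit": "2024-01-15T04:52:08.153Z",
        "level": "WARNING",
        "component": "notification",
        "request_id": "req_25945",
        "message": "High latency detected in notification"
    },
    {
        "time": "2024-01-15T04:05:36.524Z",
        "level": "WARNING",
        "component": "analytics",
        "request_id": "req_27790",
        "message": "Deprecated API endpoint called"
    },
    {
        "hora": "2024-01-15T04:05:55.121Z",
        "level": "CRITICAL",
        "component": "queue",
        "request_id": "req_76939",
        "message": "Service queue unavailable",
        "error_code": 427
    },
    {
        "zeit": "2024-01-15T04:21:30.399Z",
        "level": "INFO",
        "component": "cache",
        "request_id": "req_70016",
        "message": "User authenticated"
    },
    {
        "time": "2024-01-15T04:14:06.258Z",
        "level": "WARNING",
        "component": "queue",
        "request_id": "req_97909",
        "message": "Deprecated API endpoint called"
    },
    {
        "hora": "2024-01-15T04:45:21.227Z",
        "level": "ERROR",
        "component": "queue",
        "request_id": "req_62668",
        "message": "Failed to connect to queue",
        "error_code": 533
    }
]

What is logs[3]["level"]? "INFO"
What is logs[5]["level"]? "ERROR"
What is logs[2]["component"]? "queue"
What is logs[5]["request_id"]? "req_62668"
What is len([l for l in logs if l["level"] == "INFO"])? 1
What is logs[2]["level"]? "CRITICAL"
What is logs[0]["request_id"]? "req_25945"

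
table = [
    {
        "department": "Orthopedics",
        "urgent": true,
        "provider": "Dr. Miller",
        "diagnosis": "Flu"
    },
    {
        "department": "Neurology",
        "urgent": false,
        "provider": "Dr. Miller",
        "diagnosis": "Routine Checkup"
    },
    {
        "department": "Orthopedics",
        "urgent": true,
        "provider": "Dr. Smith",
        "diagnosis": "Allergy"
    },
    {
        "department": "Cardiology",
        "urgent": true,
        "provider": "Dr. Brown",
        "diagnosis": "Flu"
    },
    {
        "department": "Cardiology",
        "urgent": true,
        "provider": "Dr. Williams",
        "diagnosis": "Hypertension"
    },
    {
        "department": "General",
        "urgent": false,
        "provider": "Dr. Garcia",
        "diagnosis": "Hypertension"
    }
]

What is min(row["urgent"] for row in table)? False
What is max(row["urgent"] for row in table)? True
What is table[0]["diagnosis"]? "Flu"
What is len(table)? 6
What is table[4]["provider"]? "Dr. Williams"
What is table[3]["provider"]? "Dr. Brown"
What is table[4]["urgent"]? True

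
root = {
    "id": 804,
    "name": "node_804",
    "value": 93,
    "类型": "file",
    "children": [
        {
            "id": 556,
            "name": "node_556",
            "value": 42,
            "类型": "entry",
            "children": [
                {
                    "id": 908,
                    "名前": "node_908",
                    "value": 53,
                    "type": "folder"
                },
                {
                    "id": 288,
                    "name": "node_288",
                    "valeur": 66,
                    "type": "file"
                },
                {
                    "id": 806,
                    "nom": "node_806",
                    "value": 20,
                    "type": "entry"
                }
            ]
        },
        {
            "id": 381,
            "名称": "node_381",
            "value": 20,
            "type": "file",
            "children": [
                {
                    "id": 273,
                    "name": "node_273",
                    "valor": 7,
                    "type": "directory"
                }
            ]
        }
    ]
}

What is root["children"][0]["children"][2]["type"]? "entry"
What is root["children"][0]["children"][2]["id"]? 806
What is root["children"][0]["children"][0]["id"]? 908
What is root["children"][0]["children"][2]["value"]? 20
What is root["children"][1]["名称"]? "node_381"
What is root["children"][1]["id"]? 381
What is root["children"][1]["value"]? 20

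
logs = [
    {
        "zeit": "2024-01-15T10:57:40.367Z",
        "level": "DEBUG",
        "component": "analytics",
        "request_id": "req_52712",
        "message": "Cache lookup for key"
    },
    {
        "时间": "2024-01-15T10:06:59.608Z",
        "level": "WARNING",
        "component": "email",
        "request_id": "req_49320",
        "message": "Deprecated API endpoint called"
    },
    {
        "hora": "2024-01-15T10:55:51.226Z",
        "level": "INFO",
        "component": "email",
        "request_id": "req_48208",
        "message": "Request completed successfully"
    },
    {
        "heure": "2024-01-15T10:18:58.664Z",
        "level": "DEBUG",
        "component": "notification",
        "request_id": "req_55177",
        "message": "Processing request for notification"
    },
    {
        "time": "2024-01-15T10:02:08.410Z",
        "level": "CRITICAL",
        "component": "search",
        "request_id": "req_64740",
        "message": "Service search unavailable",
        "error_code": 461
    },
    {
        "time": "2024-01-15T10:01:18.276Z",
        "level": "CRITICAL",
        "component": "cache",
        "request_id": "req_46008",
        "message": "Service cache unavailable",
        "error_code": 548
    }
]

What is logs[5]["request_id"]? "req_46008"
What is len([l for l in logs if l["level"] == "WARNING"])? 1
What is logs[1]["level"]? "WARNING"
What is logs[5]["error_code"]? 548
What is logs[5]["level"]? "CRITICAL"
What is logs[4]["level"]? "CRITICAL"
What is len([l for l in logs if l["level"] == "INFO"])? 1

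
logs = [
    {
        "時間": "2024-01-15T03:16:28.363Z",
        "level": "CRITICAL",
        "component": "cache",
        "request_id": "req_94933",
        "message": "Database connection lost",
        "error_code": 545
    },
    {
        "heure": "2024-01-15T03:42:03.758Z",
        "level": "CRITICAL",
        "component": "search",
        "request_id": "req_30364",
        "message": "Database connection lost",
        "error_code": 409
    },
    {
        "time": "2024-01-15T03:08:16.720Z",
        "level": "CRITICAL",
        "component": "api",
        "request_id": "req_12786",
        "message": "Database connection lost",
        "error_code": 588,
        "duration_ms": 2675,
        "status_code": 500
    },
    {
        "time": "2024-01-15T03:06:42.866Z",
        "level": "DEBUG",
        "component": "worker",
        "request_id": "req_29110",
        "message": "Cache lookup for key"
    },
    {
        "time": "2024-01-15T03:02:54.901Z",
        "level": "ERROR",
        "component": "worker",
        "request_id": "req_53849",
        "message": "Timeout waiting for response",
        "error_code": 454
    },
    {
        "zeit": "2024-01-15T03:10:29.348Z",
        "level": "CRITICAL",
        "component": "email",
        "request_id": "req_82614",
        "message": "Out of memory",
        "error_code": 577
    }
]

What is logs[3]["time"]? "2024-01-15T03:06:42.866Z"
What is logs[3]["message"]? "Cache lookup for key"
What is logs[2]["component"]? "api"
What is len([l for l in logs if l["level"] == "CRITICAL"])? 4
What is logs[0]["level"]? "CRITICAL"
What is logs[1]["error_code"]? 409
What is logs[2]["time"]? "2024-01-15T03:08:16.720Z"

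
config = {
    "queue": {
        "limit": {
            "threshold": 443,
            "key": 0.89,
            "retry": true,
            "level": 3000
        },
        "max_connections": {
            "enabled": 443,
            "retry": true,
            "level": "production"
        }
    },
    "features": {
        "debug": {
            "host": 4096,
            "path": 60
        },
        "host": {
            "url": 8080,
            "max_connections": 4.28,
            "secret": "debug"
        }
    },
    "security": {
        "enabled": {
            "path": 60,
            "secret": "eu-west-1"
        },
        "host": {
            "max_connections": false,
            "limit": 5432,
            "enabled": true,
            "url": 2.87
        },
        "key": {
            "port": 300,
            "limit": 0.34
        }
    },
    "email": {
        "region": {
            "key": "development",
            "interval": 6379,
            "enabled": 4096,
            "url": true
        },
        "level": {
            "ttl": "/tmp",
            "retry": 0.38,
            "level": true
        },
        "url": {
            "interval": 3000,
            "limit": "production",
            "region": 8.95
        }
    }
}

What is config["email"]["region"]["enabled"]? 4096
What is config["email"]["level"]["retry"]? 0.38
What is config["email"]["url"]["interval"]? 3000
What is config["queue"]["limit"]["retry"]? True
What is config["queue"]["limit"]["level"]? 3000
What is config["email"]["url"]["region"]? 8.95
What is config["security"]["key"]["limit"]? 0.34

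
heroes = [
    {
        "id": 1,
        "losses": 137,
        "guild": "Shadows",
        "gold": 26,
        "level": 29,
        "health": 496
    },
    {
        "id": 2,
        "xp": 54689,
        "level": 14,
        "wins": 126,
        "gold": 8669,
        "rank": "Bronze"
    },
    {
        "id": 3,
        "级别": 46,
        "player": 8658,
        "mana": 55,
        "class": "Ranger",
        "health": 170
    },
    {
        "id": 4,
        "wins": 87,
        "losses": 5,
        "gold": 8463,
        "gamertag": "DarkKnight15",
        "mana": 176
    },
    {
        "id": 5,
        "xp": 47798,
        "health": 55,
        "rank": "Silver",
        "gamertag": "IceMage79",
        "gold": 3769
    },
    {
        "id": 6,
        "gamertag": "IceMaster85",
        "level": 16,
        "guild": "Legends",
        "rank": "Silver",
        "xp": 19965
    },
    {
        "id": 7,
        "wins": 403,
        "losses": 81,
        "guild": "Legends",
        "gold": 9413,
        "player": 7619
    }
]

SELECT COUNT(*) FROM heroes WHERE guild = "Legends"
2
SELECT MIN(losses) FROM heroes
5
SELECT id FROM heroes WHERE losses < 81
[4]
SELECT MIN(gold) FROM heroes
26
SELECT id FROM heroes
[1, 2, 3, 4, 5, 6, 7]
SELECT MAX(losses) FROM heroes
137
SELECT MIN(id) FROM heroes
1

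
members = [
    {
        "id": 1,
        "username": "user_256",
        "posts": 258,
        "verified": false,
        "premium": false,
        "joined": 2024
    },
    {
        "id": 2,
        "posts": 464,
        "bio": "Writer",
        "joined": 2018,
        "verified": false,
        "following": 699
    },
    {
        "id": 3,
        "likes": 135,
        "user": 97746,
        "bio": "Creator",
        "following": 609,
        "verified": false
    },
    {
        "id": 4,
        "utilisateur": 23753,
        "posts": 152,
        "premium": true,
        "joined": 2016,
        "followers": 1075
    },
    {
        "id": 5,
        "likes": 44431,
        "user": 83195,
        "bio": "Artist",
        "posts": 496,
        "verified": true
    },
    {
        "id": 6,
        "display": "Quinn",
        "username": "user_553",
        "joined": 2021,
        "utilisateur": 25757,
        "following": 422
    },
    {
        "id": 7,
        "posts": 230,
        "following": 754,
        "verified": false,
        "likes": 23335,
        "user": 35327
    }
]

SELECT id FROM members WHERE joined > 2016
[1, 2, 6]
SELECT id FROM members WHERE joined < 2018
[4]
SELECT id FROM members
[1, 2, 3, 4, 5, 6, 7]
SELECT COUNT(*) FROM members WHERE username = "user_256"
1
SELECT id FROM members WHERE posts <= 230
[4, 7]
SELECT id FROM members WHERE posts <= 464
[1, 2, 4, 7]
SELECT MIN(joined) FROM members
2016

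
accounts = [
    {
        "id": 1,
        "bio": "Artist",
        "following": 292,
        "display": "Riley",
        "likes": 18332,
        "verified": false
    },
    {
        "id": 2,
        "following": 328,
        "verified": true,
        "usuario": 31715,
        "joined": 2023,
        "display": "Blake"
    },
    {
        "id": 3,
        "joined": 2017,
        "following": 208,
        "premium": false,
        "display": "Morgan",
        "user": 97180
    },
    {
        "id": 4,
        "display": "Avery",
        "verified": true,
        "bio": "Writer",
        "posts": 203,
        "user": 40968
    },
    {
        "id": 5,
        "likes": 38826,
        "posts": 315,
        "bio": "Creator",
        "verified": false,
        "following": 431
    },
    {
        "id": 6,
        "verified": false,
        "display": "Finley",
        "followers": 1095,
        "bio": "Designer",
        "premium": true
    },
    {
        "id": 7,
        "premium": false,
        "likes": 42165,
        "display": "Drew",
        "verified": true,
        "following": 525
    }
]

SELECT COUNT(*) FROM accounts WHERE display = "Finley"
1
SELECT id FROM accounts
[1, 2, 3, 4, 5, 6, 7]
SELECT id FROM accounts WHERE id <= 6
[1, 2, 3, 4, 5, 6]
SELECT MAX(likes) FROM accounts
42165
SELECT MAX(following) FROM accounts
525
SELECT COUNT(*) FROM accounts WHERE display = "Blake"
1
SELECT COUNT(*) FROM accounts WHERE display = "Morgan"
1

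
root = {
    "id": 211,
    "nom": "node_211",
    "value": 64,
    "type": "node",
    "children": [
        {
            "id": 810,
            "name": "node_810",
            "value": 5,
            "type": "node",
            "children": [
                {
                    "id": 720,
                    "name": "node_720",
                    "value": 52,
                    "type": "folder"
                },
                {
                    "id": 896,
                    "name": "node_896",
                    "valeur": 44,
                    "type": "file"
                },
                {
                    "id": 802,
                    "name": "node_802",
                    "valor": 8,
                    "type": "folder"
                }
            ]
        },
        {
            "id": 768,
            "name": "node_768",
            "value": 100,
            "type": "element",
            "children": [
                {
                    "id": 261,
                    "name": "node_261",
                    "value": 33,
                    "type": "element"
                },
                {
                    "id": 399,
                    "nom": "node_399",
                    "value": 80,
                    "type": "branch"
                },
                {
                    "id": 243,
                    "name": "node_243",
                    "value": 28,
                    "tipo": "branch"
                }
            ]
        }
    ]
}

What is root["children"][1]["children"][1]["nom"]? "node_399"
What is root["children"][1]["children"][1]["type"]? "branch"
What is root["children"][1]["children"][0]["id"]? 261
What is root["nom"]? "node_211"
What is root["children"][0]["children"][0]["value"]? 52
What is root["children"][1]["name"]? "node_768"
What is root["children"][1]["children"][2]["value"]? 28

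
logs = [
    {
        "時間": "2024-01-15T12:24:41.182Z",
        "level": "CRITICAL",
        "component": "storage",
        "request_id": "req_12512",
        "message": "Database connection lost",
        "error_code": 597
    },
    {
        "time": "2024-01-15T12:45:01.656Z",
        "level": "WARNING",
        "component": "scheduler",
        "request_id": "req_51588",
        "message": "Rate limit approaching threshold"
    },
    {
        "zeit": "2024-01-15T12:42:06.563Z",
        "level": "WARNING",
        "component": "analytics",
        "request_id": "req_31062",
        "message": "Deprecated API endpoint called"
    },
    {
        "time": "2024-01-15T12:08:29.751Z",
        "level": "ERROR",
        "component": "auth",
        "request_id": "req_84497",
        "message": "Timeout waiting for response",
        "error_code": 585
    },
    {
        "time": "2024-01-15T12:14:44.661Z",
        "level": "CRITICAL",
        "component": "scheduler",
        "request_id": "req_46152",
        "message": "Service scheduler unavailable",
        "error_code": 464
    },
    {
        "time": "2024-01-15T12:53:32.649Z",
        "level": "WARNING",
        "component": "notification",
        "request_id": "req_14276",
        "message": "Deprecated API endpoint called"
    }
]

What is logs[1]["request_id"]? "req_51588"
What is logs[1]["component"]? "scheduler"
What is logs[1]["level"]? "WARNING"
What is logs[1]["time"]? "2024-01-15T12:45:01.656Z"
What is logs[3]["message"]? "Timeout waiting for response"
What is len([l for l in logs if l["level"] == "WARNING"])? 3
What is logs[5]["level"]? "WARNING"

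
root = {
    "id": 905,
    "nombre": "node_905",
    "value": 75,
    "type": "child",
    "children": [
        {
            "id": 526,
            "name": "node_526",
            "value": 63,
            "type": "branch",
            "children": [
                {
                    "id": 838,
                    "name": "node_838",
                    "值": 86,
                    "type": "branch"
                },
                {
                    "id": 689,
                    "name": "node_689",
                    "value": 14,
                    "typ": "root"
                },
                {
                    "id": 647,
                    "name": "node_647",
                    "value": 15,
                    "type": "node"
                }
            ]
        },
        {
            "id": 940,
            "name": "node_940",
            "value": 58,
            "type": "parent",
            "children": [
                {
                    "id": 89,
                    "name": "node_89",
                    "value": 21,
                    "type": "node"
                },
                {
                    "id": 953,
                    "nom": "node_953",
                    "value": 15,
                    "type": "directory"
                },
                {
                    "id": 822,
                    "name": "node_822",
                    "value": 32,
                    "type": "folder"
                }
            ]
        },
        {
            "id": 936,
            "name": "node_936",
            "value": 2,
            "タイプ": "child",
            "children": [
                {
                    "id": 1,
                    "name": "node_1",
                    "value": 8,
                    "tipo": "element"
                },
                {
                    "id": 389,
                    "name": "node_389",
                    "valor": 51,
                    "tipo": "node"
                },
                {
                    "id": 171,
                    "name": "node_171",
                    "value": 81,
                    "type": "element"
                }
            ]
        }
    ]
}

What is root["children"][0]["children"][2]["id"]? 647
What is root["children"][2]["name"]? "node_936"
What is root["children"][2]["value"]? 2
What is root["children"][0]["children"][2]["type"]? "node"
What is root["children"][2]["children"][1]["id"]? 389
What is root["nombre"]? "node_905"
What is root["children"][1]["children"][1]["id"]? 953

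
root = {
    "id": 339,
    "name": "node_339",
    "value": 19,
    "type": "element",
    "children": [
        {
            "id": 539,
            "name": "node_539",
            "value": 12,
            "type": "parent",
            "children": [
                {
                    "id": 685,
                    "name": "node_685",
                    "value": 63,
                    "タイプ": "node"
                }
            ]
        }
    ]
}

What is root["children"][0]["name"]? "node_539"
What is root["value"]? 19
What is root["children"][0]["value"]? 12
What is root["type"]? "element"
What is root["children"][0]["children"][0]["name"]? "node_685"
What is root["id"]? 339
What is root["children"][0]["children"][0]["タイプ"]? "node"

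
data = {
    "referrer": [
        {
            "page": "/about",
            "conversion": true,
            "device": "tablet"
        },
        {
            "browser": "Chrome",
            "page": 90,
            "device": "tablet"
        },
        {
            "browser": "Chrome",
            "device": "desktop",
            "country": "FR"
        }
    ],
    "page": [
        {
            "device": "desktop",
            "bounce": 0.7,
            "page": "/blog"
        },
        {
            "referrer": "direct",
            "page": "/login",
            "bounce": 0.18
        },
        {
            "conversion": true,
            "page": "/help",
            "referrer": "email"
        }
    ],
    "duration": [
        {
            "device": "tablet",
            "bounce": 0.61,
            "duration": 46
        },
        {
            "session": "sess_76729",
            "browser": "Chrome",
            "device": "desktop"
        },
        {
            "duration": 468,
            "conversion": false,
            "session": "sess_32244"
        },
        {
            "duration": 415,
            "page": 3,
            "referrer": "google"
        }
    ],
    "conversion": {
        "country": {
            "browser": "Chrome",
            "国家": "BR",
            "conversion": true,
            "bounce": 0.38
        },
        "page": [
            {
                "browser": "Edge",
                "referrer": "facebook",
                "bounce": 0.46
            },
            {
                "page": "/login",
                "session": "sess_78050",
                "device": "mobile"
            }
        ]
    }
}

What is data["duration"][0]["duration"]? 46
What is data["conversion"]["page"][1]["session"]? "sess_78050"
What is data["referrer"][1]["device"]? "tablet"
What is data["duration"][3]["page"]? 3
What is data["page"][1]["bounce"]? 0.18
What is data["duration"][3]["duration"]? 415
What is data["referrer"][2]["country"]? "FR"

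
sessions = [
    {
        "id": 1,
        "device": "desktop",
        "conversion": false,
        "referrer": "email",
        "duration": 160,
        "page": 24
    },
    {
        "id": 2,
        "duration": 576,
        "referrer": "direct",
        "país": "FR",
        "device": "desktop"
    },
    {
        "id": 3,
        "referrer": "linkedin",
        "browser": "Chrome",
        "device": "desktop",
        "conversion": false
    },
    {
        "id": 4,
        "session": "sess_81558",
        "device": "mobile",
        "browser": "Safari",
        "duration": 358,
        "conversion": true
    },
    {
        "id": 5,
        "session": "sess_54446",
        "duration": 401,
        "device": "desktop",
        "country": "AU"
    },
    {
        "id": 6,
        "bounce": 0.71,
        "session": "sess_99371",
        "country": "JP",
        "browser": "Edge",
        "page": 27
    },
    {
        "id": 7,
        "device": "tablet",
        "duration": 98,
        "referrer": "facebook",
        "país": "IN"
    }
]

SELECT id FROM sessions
[1, 2, 3, 4, 5, 6, 7]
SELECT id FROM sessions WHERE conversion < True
[1, 3]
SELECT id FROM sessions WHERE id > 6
[7]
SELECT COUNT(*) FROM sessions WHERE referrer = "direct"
1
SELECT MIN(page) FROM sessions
24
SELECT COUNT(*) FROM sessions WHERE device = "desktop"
4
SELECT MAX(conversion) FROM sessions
True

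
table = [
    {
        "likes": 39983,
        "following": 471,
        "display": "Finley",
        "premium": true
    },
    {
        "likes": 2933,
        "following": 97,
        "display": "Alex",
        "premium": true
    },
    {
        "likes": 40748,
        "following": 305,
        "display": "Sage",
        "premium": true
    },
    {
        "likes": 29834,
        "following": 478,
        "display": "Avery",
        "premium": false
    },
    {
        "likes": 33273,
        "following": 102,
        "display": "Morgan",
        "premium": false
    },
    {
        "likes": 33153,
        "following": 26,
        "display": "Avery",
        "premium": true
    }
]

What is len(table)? 6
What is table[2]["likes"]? 40748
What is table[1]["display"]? "Alex"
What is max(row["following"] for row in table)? 478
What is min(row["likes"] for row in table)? 2933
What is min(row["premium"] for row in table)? False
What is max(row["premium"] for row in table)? True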